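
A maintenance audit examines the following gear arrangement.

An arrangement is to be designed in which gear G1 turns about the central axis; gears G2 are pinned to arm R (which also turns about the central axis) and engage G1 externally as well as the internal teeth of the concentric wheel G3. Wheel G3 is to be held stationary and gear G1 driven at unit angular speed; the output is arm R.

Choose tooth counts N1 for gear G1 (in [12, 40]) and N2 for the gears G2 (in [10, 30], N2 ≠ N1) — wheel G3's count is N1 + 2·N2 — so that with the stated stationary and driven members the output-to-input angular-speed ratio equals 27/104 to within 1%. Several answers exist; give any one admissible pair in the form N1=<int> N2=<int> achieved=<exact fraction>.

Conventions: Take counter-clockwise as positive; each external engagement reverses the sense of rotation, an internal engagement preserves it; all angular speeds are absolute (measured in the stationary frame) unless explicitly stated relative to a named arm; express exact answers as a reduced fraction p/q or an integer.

N1=27 N2=25 achieved=27/104

planetary set to be sized for 27/104 (Willis relation)
Willis with ω_ring = 0: ω_arm/ω_sun = N1/(N1+N3); set equal to 27/104  ⇒  N3/N1 = 1/(27/104) − 1 = 77/27
N3 = N1 + 2·N2  ⇒  N2/N1 = (N3/N1 − 1)/2 = (77/27 − 1)/2 = 25/27
smallest multiple with N1 ≥ 12 and N2 ≥ 10: k = 1  ⇒  N1 = 1·27 = 27, N2 = 1·25 = 25 (N1 ≤ 40, N2 ≤ 30, N2 ≠ N1 ✓), N3 = 27 + 2·25 = 77
check: N1/(N1+N3) with N1 = 27, N3 = 77 gives 27/104; |achieved − target| = 0 ≤ 27/10400 ✓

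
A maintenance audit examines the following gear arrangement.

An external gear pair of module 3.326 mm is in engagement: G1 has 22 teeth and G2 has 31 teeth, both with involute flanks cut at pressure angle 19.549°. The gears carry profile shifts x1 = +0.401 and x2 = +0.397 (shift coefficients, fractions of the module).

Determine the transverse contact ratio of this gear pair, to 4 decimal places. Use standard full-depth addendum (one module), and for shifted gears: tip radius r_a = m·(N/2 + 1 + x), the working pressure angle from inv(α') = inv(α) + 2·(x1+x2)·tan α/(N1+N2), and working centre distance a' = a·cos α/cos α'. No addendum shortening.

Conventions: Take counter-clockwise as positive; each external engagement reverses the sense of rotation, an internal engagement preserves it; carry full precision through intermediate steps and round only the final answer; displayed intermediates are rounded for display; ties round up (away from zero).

topology: single-mesh involute geometry — m = 3.326, 22T/31T pair
base radii: r_b1 = 34.477025, r_b2 = 48.581262
tip radii: r_a1 = 41.245726, r_a2 = 56.199422
inv(α') = inv(19.549°) + 2·(+0.401+0.397)·tan α/(22+31) = 0.02457954  ⇒  α' = 23.47559°
a' = a·cos α / cos α' = 88.1390·cos 19.549°/cos 23.47559° = 90.553402
action lengths: √(r_a1²−r_b1²) = 22.639450, √(r_a2²−r_b2²) = 28.253071
base pitch p_b = π·m·cos α = 9.846615
CR = (22.639450 + 28.253071 − 90.553402·sin 23.47559°)/9.846615 = 1.505068
contact ratio ≈ 1.5051

1.5051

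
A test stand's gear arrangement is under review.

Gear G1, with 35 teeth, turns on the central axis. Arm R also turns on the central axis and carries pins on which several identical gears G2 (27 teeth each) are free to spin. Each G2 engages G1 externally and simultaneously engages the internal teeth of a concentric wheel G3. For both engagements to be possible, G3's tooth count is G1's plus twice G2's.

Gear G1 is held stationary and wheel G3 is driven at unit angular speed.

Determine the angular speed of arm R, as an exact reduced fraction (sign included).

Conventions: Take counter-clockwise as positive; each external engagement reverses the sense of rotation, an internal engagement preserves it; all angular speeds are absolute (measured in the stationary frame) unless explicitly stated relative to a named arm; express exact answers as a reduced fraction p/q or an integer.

89/124

planetary set (35T centre, 27T on arm, 89T internal) — Willis relation
ring teeth: 35 + 2·27 = 89
35(ω_sun−ω_arm) = −89(ω_ring−ω_arm),  ω_sun = 0, ω_ring = 1
35(0−ω_arm) = −89(1−ω_arm)  ⇒  124·ω_arm = 89  ⇒  ω_arm = 89/124
exact speed ratio = 89/124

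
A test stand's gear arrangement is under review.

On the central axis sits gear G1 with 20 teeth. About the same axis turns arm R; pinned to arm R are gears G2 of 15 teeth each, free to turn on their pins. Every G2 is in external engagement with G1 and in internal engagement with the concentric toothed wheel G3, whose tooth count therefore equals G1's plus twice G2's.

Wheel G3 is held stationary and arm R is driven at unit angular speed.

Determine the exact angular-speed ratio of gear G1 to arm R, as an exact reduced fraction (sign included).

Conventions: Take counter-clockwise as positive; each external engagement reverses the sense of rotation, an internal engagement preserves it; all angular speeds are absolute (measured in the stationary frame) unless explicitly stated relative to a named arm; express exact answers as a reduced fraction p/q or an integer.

7/2

topology: planetary set — G1 20T / G2 15T / G3 50T, arm = carrier (Willis)
ring teeth: 20 + 2·15 = 50
20(ω_sun−ω_arm) = −50(ω_ring−ω_arm),  ω_ring = 0, ω_arm = 1
ω_sun = 1 − (50/20)(0−1) = 7/2
ω_out/ω_in = 7/2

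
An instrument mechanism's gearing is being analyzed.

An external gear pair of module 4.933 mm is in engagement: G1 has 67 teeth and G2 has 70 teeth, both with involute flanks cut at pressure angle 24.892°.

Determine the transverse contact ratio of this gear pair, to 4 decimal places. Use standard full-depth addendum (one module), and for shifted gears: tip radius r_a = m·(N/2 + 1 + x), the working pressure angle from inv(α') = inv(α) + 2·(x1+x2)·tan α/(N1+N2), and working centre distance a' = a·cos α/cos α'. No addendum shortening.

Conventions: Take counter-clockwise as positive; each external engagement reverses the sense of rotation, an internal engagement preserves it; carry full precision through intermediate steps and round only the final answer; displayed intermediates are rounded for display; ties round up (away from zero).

1.5699

topology: single-mesh involute geometry — m = 4.933, 67T/70T pair
base radii: r_b1 = 149.903726, r_b2 = 156.615833
tip radii: r_a1 = 170.188500, r_a2 = 177.588000
no profile shift: α' = α, a' = a
action lengths: √(r_a1²−r_b1²) = 80.579145, √(r_a2²−r_b2²) = 83.719643
base pitch p_b = π·m·cos α = 14.057804
CR = (80.579145 + 83.719643 − 337.910500·sin 24.89200°)/14.057804 = 1.569887
contact ratio ≈ 1.5699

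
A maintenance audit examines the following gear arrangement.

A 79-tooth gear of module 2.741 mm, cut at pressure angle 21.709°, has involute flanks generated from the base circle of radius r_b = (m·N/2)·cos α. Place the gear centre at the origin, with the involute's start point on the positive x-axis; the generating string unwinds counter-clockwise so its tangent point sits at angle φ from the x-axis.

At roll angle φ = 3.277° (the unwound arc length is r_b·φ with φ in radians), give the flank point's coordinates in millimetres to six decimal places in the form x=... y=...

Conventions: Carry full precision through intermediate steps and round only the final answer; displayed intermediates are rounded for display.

topology: single-mesh involute geometry — m = 2.741, N = 79
pitch radius r_p = m·N/2 = 2.741·79/2 = 108.269500
base radius r_b = r_p·cos α = 108.269500·cos 21.709° = 100.590429
roll angle φ = 3.277° = 0.05719444 rad
x = r_b·(cos φ + φ·sin φ) = 100.754821
y = r_b·(sin φ − φ·cos φ) = 0.006271

x=100.754821 y=0.006271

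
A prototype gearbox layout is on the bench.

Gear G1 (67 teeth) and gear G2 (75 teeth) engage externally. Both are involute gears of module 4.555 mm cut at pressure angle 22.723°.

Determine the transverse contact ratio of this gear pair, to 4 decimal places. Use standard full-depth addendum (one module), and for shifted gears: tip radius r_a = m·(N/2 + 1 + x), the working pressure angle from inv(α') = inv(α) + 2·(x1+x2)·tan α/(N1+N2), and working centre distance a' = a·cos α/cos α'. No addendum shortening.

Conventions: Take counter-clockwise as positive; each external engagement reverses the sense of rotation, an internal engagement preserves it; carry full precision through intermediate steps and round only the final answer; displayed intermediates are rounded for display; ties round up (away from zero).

1.6651

recognized (one external pair, fixed centres): single-mesh tooth geometry, m = 4.555, N1 = 67, N2 = 75
base radii: r_b1 = 140.748744, r_b2 = 157.554564
tip radii: r_a1 = 157.147500, r_a2 = 175.367500
no profile shift: α' = α, a' = a
action lengths: √(r_a1²−r_b1²) = 69.893690, √(r_a2²−r_b2²) = 77.008568
base pitch p_b = π·m·cos α = 13.199260
CR = (69.893690 + 77.008568 − 323.405000·sin 22.72300°)/13.199260 = 1.665136
contact ratio ≈ 1.6651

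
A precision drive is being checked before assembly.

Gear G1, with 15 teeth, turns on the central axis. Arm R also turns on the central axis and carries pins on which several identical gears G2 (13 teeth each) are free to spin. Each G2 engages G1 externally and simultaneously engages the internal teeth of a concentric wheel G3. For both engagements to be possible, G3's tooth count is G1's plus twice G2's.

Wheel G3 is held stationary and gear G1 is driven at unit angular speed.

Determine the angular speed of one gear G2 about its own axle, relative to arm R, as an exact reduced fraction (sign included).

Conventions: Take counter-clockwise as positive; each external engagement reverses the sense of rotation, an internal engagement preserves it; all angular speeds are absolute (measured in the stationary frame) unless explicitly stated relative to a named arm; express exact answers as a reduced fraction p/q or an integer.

recognized (axles ride arm R): planetary set, 15/13/41 teeth
ring teeth: 15 + 2·13 = 41
15(ω_sun−ω_arm) = −41(ω_ring−ω_arm),  ω_ring = 0, ω_sun = 1
15(1−ω_arm) = −41(0−ω_arm)  ⇒  56·ω_arm = 15  ⇒  ω_arm = 15/56
sun–planet mesh: 15·(1−15/56) = −13·(ω_p−ω_arm)  ⇒  ω_p−ω_arm = -615/728
exact speed ratio = -615/728

-615/728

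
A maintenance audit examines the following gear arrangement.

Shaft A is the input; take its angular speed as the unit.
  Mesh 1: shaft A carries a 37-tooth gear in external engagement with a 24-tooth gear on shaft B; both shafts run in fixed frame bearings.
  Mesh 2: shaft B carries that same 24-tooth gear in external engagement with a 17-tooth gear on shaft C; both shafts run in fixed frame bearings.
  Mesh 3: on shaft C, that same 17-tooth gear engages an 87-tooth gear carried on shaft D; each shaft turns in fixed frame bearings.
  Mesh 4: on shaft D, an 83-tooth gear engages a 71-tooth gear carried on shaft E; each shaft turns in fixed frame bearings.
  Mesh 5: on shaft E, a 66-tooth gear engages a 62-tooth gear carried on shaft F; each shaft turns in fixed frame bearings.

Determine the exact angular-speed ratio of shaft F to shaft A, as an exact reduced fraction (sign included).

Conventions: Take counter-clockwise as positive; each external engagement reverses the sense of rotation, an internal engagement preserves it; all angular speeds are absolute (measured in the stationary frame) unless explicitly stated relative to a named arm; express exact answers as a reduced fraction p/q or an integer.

-33781/63829

class = fixed-axis compound train [5 meshes; 5 ratios multiply, 5 sense flips]
mesh 1 [37T→24T]: running ratio 37/24, sense −
mesh 2 [24T→17T]: running ratio 37/17, sense +
mesh 3 [17T→87T]: running ratio 37/87, sense −
mesh 4 [83T→71T]: running ratio 3071/6177, sense +
mesh 5 [66T→62T]: running ratio 33781/63829, sense −
ω_out/ω_in = -33781/63829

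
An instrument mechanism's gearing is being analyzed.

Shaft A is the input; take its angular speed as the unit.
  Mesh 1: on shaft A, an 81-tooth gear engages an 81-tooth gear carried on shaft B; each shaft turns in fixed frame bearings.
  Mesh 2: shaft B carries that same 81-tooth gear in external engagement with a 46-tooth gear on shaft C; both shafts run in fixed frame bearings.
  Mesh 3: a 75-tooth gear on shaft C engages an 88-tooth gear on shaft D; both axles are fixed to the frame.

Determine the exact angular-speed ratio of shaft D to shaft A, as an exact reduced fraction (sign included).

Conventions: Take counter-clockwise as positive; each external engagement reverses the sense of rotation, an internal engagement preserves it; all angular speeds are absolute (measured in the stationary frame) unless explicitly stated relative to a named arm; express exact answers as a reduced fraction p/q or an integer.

class = fixed-axis compound train [3 meshes; 3 ratios multiply, 3 sense flips]
mesh 1 [81T→81T]: running ratio 1, sense −
mesh 2 [81T→46T]: running ratio 81/46, sense +
mesh 3 [75T→88T]: running ratio 6075/4048, sense −
ω_out/ω_in = -6075/4048

-6075/4048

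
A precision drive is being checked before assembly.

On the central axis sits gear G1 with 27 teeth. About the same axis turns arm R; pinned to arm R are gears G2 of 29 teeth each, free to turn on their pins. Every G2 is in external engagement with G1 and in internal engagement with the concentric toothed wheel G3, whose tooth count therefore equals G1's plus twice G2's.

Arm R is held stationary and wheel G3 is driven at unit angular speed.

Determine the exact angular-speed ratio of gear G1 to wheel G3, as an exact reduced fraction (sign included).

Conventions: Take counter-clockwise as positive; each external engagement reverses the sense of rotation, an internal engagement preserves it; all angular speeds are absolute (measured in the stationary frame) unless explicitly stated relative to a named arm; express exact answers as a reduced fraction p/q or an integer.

class = planetary set [G3 = 27+2·29 = 85; Willis about the carrier]
ring teeth: 27 + 2·29 = 85
27(ω_sun−ω_arm) = −85(ω_ring−ω_arm),  ω_arm = 0, ω_ring = 1
ω_sun = 0 − (85/27)(1−0) = -85/27
ω_out/ω_in = -85/27

-85/27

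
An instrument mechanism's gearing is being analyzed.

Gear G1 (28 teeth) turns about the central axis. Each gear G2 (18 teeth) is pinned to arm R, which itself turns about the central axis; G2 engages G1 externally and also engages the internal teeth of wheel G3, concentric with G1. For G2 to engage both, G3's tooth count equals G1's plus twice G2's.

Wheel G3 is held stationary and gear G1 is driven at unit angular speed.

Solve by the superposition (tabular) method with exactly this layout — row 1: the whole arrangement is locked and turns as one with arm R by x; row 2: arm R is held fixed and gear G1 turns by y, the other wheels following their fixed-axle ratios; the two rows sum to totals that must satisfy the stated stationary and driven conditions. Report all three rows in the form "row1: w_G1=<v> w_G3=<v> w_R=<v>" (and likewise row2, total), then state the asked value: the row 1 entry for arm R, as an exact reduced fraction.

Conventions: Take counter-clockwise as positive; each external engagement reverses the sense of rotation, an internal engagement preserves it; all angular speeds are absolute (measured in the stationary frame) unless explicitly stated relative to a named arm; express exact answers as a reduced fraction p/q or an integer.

row1: w_G1=7/23 w_G3=7/23 w_R=7/23
row2: w_G1=16/23 w_G3=-7/23 w_R=0
total: w_G1=1 w_G3=0 w_R=7/23
asked value: 7/23

class = planetary set [G3 = 28+2·18 = 64; Willis about the carrier]
superposition row 1 [locked train]: every member turns x
row 2: sun turns y, ring = −(28/64)·y, arm 0
boundary: total ω_ring = x − (28/64)·y = 0 and total ω_sun = x + y = 1  ⇒  y = 16/23, x = 7/23
row 2 ring = −(28/64)·16/23 = -7/23
totals (row 1 + row 2): sun 7/23 + 16/23 = 1, ring 7/23 + (-7/23) = 0, arm 7/23 + 0 = 7/23
asked cell (row1, arm) = 7/23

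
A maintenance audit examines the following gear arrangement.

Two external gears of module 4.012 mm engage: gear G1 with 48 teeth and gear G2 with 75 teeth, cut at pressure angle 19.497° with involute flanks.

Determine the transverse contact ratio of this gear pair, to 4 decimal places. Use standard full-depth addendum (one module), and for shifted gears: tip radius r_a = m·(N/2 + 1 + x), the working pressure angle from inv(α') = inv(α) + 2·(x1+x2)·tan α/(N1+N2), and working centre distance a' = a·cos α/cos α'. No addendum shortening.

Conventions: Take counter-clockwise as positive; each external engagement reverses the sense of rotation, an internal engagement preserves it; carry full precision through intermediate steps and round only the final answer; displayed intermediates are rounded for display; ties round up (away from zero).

recognized (one external pair, fixed centres): single-mesh tooth geometry, m = 4.012, N1 = 48, N2 = 75
base radii: r_b1 = 90.766747, r_b2 = 141.823042
tip radii: r_a1 = 100.300000, r_a2 = 154.462000
no profile shift: α' = α, a' = a
action lengths: √(r_a1²−r_b1²) = 42.678890, √(r_a2²−r_b2²) = 61.194234
base pitch p_b = π·m·cos α = 11.881339
CR = (42.678890 + 61.194234 − 246.738000·sin 19.49700°)/11.881339 = 1.811451
contact ratio ≈ 1.8115

1.8115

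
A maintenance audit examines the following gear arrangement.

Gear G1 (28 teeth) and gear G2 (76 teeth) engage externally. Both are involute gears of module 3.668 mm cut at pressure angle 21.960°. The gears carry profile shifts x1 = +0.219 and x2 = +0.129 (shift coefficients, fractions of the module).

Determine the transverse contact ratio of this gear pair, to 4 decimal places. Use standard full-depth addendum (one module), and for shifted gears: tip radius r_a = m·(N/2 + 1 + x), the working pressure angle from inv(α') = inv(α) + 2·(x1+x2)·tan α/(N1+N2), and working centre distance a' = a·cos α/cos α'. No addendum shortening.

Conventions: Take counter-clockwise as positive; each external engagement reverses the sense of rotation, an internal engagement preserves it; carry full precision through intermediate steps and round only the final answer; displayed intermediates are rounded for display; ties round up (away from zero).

recognized (one external pair, fixed centres): single-mesh tooth geometry, m = 3.668, N1 = 28, N2 = 76
base radii: r_b1 = 47.626164, r_b2 = 129.271015
tip radii: r_a1 = 55.823292, r_a2 = 143.525172
inv(α') = inv(21.960°) + 2·(+0.219+0.129)·tan α/(28+76) = 0.02263849  ⇒  α' = 22.86860°
a' = a·cos α / cos α' = 190.7360·cos 21.960°/cos 22.86860° = 191.987692
action lengths: √(r_a1²−r_b1²) = 29.120242, √(r_a2²−r_b2²) = 62.357675
base pitch p_b = π·m·cos α = 10.687286
CR = (29.120242 + 62.357675 − 191.987692·sin 22.86860°)/10.687286 = 1.578310
contact ratio ≈ 1.5783

1.5783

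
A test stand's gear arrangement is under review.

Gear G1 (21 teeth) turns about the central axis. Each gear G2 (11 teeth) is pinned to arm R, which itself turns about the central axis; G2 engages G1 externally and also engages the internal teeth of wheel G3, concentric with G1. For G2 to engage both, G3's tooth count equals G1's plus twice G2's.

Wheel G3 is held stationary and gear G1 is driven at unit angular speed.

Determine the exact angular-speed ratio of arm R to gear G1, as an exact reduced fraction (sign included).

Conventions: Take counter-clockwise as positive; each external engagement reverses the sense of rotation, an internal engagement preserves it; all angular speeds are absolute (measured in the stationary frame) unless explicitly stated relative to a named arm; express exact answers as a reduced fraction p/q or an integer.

topology: planetary set — G1 21T / G2 11T / G3 43T, arm = carrier (Willis)
ring teeth: 21 + 2·11 = 43
21(ω_sun−ω_arm) = −43(ω_ring−ω_arm),  ω_ring = 0, ω_sun = 1
21(1−ω_arm) = −43(0−ω_arm)  ⇒  64·ω_arm = 21  ⇒  ω_arm = 21/64
ω_out/ω_in = 21/64

21/64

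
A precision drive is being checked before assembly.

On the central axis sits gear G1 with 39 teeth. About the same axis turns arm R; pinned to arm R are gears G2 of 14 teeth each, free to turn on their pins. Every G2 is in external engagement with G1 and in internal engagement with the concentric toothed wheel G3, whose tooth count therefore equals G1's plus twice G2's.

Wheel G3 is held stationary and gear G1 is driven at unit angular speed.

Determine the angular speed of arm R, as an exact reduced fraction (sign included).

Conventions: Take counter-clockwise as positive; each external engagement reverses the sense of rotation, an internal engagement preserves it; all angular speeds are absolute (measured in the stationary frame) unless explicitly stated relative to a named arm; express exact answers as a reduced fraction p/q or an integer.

recognized (axles ride arm R): planetary set, 39/14/67 teeth
ring teeth: 39 + 2·14 = 67
39(ω_sun−ω_arm) = −67(ω_ring−ω_arm),  ω_ring = 0, ω_sun = 1
39(1−ω_arm) = −67(0−ω_arm)  ⇒  106·ω_arm = 39  ⇒  ω_arm = 39/106
exact speed ratio = 39/106

39/106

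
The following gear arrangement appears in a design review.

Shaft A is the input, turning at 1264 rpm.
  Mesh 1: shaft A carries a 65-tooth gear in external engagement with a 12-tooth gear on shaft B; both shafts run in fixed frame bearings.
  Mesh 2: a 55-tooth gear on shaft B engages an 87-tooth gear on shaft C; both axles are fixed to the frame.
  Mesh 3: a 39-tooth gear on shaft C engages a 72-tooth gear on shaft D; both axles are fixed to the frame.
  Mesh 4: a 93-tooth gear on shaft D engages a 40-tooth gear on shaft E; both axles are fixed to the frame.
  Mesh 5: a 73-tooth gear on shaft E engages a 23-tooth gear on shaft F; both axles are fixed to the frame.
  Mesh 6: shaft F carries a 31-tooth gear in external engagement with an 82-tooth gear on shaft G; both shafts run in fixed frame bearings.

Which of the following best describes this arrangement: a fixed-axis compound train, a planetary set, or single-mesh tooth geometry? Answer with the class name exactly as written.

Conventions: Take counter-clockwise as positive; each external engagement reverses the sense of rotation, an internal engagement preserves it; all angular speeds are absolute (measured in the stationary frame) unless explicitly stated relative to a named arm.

topology: fixed-axis compound train — 6 meshes, A→G
classification: fixed-axis compound train

fixed-axis compound train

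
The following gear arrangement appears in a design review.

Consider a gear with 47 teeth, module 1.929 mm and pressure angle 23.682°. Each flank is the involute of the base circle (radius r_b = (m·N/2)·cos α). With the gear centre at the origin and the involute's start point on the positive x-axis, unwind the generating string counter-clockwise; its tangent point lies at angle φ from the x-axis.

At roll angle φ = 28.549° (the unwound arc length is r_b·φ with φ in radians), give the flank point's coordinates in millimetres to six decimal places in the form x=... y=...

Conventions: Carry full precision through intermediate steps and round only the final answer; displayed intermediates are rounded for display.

class = single-mesh tooth geometry [base-circle involute, m = 1.929, 47T]
pitch radius r_p = m·N/2 = 1.929·47/2 = 45.331500
base radius r_b = r_p·cos α = 45.331500·cos 23.682° = 41.514081
roll angle φ = 28.549° = 0.49827405 rad
x = r_b·(cos φ + φ·sin φ) = 46.352088
y = r_b·(sin φ − φ·cos φ) = 1.669775

x=46.352088 y=1.669775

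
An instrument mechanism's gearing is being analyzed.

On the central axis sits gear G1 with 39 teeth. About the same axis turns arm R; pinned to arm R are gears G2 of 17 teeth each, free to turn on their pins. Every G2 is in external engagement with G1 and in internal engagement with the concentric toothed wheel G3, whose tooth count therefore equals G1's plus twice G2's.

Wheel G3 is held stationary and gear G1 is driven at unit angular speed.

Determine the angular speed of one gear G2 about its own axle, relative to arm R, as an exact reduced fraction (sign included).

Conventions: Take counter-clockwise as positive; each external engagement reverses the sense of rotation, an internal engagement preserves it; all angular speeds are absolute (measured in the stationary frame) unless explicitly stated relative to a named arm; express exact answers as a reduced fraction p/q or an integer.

-2847/1904

topology: planetary set — G1 39T / G2 17T / G3 73T, arm = carrier (Willis)
ring teeth: 39 + 2·17 = 73
39(ω_sun−ω_arm) = −73(ω_ring−ω_arm),  ω_ring = 0, ω_sun = 1
39(1−ω_arm) = −73(0−ω_arm)  ⇒  112·ω_arm = 39  ⇒  ω_arm = 39/112
sun–planet mesh: 39·(1−39/112) = −17·(ω_p−ω_arm)  ⇒  ω_p−ω_arm = -2847/1904
exact speed ratio = -2847/1904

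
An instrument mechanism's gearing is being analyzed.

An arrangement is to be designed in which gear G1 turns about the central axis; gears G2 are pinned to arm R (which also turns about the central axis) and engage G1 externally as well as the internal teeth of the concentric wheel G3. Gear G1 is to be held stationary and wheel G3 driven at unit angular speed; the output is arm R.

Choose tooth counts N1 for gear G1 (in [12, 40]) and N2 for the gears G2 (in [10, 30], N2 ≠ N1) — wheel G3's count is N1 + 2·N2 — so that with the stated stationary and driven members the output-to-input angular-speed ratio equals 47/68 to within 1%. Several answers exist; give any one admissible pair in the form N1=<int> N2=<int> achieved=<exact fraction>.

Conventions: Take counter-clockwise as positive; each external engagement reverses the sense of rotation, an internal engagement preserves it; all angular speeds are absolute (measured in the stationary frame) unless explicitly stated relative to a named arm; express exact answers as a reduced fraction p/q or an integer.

N1=21 N2=13 achieved=47/68

topology: planetary set — design target 47/68, arm = carrier (Willis)
Willis with ω_sun = 0: ω_arm/ω_ring = N3/(N1+N3); set equal to 47/68  ⇒  N3/N1 = (47/68)/(1 − 47/68) = 47/21
N3 = N1 + 2·N2  ⇒  N2/N1 = (N3/N1 − 1)/2 = (47/21 − 1)/2 = 13/21
smallest multiple with N1 ≥ 12 and N2 ≥ 10: k = 1  ⇒  N1 = 1·21 = 21, N2 = 1·13 = 13 (N1 ≤ 40, N2 ≤ 30, N2 ≠ N1 ✓), N3 = 21 + 2·13 = 47
check: N3/(N1+N3) with N1 = 21, N3 = 47 gives 47/68; |achieved − target| = 0 ≤ 47/6800 ✓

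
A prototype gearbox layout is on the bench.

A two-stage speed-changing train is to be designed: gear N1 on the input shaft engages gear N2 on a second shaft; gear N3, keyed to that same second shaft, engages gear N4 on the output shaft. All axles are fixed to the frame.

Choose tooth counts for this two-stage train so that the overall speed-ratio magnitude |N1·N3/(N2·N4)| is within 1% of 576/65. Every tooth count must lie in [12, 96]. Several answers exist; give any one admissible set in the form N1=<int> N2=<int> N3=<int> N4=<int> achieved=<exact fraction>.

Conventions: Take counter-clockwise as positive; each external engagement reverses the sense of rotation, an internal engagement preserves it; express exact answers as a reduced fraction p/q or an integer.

design class (target 576/65): fixed-axis compound train
target = 576/65 in lowest terms: an exact hit needs N1·N3 = k·576 and N2·N4 = k·65 for one integer k, every count in [12, 96]; additionally prefer no 1:1 stage (N1 ≠ N2, N3 ≠ N4)
k = 1…2: no 1:1-free in-range split of k·576 and k·65 into factor pairs; take k = 3
k = 3: N1·N3 = 1728 = 18·96, N2·N4 = 195 = 13·15
achieved = 18·96/(13·15) = 576/65; |achieved − target| = 0 ≤ 144/1625 ✓

N1=18 N2=13 N3=96 N4=15 achieved=576/65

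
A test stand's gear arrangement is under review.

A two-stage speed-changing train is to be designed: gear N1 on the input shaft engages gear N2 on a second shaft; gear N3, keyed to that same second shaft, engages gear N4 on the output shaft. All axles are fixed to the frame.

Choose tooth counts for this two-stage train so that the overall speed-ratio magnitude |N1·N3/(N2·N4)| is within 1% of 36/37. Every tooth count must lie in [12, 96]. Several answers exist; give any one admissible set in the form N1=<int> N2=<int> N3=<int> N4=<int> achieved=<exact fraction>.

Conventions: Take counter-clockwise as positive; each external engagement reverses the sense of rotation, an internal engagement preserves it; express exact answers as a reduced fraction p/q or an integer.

N1=12 N2=37 N3=36 N4=12 achieved=36/37

design class (target 36/37): fixed-axis compound train
target = 36/37 in lowest terms: an exact hit needs N1·N3 = k·36 and N2·N4 = k·37 for one integer k, every count in [12, 96]; additionally prefer no 1:1 stage (N1 ≠ N2, N3 ≠ N4)
k = 1…11: no 1:1-free in-range split of k·36 and k·37 into factor pairs; take k = 12
k = 12: N1·N3 = 432 = 12·36, N2·N4 = 444 = 37·12
achieved = 12·36/(37·12) = 36/37; |achieved − target| = 0 ≤ 9/925 ✓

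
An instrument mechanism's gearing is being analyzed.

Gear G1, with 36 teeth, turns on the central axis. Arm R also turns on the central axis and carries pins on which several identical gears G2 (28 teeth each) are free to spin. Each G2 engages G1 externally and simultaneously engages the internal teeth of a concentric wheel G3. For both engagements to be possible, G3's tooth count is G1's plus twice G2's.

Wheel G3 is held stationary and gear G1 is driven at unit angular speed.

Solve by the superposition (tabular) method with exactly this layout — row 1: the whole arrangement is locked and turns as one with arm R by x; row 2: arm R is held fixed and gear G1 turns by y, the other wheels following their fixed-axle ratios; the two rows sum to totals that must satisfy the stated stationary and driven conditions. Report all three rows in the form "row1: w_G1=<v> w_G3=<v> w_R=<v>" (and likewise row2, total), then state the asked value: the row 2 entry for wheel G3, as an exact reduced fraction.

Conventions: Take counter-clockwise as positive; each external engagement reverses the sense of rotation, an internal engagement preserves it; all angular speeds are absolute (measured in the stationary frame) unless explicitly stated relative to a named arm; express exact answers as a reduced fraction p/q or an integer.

row1: w_G1=9/32 w_G3=9/32 w_R=9/32
row2: w_G1=23/32 w_G3=-9/32 w_R=0
total: w_G1=1 w_G3=0 w_R=9/32
asked value: -9/32

topology: planetary set — G1 36T / G2 28T / G3 92T, arm = carrier (Willis)
row 1 — lock + rotate with arm: ω_sun = ω_ring = ω_arm = x
superposition row 2 [arm held]: sun y, ring −(36/92)·y, arm 0
boundary: total ω_ring = x − (36/92)·y = 0 and total ω_sun = x + y = 1  ⇒  y = 23/32, x = 9/32
row 2 ring = −(36/92)·23/32 = -9/32
totals (row 1 + row 2): sun 9/32 + 23/32 = 1, ring 9/32 + (-9/32) = 0, arm 9/32 + 0 = 9/32
asked cell (row2, ring) = -9/32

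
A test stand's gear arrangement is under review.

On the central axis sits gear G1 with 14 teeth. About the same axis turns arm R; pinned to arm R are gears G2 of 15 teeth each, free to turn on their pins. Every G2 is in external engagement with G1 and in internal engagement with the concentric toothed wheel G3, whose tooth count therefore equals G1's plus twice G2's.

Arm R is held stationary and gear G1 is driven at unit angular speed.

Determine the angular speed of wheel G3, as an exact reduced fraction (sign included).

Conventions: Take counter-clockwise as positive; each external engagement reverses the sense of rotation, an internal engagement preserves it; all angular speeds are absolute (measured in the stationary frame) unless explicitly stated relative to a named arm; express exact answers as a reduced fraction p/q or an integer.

planetary set (14T centre, 15T on arm, 44T internal) — Willis relation
ring teeth: 14 + 2·15 = 44
14(ω_sun−ω_arm) = −44(ω_ring−ω_arm),  ω_arm = 0, ω_sun = 1
ω_ring = 0 − (14/44)(1−0) = -7/22
exact speed ratio = -7/22

-7/22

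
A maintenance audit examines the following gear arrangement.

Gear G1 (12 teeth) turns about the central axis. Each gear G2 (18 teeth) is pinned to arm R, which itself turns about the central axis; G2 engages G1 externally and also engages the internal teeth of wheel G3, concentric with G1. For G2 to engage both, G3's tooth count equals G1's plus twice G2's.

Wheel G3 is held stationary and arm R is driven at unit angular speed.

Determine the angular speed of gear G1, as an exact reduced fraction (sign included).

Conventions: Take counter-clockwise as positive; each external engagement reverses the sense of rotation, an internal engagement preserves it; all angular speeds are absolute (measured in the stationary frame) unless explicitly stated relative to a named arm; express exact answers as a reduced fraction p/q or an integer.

class = planetary set [G3 = 12+2·18 = 48; Willis about the carrier]
ring teeth: 12 + 2·18 = 48
12(ω_sun−ω_arm) = −48(ω_ring−ω_arm),  ω_ring = 0, ω_arm = 1
ω_sun = 1 − (48/12)(0−1) = 5
exact speed ratio = 5

5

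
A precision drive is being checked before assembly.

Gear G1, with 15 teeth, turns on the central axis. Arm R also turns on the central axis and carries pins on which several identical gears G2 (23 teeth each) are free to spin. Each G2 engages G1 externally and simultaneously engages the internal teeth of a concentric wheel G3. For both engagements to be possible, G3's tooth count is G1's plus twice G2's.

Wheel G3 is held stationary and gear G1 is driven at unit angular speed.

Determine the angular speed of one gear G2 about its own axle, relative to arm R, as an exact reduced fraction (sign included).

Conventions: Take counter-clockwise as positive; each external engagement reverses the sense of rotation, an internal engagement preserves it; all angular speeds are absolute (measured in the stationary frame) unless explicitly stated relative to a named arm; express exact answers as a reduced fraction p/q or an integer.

topology: planetary set — G1 15T / G2 23T / G3 61T, arm = carrier (Willis)
ring teeth: 15 + 2·23 = 61
15(ω_sun−ω_arm) = −61(ω_ring−ω_arm),  ω_ring = 0, ω_sun = 1
15(1−ω_arm) = −61(0−ω_arm)  ⇒  76·ω_arm = 15  ⇒  ω_arm = 15/76
sun–planet mesh: 15·(1−15/76) = −23·(ω_p−ω_arm)  ⇒  ω_p−ω_arm = -915/1748
exact speed ratio = -915/1748

-915/1748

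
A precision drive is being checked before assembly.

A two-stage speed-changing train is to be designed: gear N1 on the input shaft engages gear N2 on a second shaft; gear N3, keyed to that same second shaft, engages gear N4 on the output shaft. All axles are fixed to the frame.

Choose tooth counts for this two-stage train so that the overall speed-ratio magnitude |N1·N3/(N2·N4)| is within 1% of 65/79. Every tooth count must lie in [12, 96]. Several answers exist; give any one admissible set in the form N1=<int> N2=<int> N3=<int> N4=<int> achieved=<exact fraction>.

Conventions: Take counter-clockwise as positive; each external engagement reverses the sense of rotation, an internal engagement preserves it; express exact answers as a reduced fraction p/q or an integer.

topology: fixed-axis compound train — 2 stages, target 65/79
target = 65/79 in lowest terms: an exact hit needs N1·N3 = k·65 and N2·N4 = k·79 for one integer k, every count in [12, 96]; additionally prefer no 1:1 stage (N1 ≠ N2, N3 ≠ N4)
k = 1…11: no 1:1-free in-range split of k·65 and k·79 into factor pairs; take k = 12
k = 12: N1·N3 = 780 = 12·65, N2·N4 = 948 = 79·12
achieved = 12·65/(79·12) = 65/79; |achieved − target| = 0 ≤ 13/1580 ✓

N1=12 N2=79 N3=65 N4=12 achieved=65/79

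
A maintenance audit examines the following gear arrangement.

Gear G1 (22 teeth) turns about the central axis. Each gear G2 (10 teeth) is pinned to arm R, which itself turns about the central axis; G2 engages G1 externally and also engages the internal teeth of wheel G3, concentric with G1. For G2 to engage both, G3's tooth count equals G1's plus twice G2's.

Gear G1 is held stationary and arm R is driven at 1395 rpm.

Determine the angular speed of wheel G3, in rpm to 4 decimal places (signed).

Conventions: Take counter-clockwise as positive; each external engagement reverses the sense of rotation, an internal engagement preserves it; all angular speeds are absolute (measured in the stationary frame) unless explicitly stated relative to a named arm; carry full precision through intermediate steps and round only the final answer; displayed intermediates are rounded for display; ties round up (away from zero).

+2125.7143 rpm

recognized (axles ride arm R): planetary set, 22/10/42 teeth
normalise by the input: solve with ω_arm = 1, then scale by 1395 rpm
ring teeth: 22 + 2·10 = 42
22(ω_sun−ω_arm) = −42(ω_ring−ω_arm),  ω_sun = 0, ω_arm = 1
ω_ring = 1 − (22/42)(0−1) = 32/21
scale: ω_ring = 32/21 × 1395 rpm = +2125.7143 rpm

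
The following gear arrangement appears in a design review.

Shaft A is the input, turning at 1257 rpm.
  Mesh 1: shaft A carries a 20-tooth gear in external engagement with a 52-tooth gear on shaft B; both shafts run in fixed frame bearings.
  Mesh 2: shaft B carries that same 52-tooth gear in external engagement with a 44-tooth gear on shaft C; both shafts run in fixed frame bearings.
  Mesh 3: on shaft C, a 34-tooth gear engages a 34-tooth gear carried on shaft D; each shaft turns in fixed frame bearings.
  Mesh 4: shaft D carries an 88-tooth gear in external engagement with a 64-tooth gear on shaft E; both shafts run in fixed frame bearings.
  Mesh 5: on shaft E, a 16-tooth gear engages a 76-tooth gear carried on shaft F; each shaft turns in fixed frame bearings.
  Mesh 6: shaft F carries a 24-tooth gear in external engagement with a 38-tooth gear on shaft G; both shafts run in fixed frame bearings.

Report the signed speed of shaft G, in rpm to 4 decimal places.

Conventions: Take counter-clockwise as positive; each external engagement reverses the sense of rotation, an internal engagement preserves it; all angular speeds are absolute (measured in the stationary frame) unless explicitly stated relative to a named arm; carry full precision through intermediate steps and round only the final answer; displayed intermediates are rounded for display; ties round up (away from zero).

recognized (7 fixed axles, 6 meshes): fixed-axis compound train
mesh 1 [20T→52T]: ω = 1257.0000×20/52 = 483.4615 rpm, sense flips to −
mesh 2 [52T→44T]: ω = 483.4615×52/44 = 571.3636 rpm, sense flips to +
mesh 3 [34T→34T]: ω = 571.3636×34/34 = 571.3636 rpm, sense flips to −
mesh 4 [88T→64T]: ω = 571.3636×88/64 = 785.6250 rpm, sense flips to +
mesh 5 [16T→76T]: ω = 785.6250×16/76 = 165.3947 rpm, sense flips to −
mesh 6 [24T→38T]: ω = 165.3947×24/38 = 104.4598 rpm, sense flips to +
signed output speed = +104.4598 rpm

+104.4598 rpm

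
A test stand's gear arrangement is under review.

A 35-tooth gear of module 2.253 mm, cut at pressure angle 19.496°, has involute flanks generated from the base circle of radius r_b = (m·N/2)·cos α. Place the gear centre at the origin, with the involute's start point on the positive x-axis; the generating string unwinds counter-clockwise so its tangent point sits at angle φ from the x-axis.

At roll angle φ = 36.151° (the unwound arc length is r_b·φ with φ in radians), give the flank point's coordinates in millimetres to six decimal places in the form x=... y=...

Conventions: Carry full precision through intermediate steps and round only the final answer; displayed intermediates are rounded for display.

x=43.844864 y=2.989781

single-mesh involute tooth geometry (35T wheel at module 2.253)
pitch radius r_p = m·N/2 = 2.253·35/2 = 39.427500
base radius r_b = r_p·cos α = 39.427500·cos 19.496° = 37.166916
roll angle φ = 36.151° = 0.63095398 rad
x = r_b·(cos φ + φ·sin φ) = 43.844864
y = r_b·(sin φ − φ·cos φ) = 2.989781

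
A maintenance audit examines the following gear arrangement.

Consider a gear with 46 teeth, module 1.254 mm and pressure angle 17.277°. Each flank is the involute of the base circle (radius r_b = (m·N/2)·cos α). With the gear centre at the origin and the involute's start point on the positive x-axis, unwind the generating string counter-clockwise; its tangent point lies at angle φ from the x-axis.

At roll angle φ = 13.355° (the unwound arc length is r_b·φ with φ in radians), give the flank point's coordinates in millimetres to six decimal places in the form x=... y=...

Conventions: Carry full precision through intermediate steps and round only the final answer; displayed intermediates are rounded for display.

x=28.278667 y=0.115626

topology: single-mesh involute geometry — m = 1.254, N = 46
pitch radius r_p = m·N/2 = 1.254·46/2 = 28.842000
base radius r_b = r_p·cos α = 28.842000·cos 17.277° = 27.540652
roll angle φ = 13.355° = 0.23308872 rad
x = r_b·(cos φ + φ·sin φ) = 28.278667
y = r_b·(sin φ − φ·cos φ) = 0.115626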